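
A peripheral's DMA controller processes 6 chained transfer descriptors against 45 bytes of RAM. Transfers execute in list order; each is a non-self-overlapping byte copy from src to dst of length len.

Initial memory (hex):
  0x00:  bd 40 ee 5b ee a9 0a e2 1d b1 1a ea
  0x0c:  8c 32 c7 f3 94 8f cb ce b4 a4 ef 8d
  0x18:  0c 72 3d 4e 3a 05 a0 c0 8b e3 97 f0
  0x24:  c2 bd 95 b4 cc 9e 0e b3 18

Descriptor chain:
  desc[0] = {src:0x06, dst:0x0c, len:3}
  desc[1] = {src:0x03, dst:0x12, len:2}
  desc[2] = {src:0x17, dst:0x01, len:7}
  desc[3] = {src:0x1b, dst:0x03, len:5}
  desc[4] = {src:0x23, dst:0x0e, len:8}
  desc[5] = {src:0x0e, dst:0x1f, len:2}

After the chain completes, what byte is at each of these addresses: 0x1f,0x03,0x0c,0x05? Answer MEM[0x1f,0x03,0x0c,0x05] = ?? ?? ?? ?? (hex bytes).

MEM[0x1f,0x03,0x0c,0x05] = f0 4e 0a 05

#0 dst[0x0c+3] := {0x0a,0xe2,0x1d}
#1 dst[0x12+2] := {0x5b,0xee}
#2 dst[0x01+7] := {0x8d,0x0c,0x72,0x3d,0x4e,0x3a,0x05}
#3 dst[0x03+5] := {0x4e,0x3a,0x05,0xa0,0xc0}
#4 dst[0x0e+8] := {0xf0,0xc2,0xbd,0x95,0xb4,0xcc,0x9e,0x0e}
#5 dst[0x1f+2] := {0xf0,0xc2}
query mem[0x1f]=0xf0, mem[0x03]=0x4e, mem[0x0c]=0x0a, mem[0x05]=0x05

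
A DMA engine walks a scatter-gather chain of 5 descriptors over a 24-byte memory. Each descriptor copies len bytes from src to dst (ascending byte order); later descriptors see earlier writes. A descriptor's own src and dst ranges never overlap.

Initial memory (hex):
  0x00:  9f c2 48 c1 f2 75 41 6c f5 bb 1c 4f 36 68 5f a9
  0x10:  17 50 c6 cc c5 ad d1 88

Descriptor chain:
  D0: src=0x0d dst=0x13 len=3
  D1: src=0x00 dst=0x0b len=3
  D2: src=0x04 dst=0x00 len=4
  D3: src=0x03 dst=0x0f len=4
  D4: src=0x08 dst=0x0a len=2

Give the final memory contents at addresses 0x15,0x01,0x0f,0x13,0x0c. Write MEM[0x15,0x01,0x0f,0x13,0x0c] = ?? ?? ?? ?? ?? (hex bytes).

  after D0: wrote 3B at 0x13 = 685fa9
  after D1: wrote 3B at 0x0b = 9fc248
  after D2: wrote 4B at 0x00 = f275416c
  after D3: wrote 4B at 0x0f = 6cf27541
  after D4: wrote 2B at 0x0a = f5bb
query mem[0x15]=0xa9, mem[0x01]=0x75, mem[0x0f]=0x6c, mem[0x13]=0x68, mem[0x0c]=0xc2

MEM[0x15,0x01,0x0f,0x13,0x0c] = a9 75 6c 68 c2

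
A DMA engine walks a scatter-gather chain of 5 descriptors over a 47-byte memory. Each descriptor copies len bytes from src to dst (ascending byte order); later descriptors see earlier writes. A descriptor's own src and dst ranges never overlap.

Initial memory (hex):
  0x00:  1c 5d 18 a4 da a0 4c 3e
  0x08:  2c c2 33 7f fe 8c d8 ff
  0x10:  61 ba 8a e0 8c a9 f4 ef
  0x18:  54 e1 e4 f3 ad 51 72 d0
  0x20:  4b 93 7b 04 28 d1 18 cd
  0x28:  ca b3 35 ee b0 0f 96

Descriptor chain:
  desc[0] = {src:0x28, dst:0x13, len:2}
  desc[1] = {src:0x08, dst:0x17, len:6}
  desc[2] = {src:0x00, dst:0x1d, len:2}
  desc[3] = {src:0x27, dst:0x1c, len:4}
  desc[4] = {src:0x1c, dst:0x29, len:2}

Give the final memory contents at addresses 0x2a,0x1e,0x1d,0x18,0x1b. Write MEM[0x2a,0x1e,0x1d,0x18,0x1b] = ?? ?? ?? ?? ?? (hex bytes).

MEM[0x2a,0x1e,0x1d,0x18,0x1b] = ca b3 ca c2 fe

D0: mem[0x13..0x14] <- [ca b3]
D1: mem[0x17..0x1c] <- [2c c2 33 7f fe 8c]
D2: mem[0x1d..0x1e] <- [1c 5d]
D3: mem[0x1c..0x1f] <- [cd ca b3 35]
D4: mem[0x29..0x2a] <- [cd ca]
query mem[0x2a]=0xca, mem[0x1e]=0xb3, mem[0x1d]=0xca, mem[0x18]=0xc2, mem[0x1b]=0xfe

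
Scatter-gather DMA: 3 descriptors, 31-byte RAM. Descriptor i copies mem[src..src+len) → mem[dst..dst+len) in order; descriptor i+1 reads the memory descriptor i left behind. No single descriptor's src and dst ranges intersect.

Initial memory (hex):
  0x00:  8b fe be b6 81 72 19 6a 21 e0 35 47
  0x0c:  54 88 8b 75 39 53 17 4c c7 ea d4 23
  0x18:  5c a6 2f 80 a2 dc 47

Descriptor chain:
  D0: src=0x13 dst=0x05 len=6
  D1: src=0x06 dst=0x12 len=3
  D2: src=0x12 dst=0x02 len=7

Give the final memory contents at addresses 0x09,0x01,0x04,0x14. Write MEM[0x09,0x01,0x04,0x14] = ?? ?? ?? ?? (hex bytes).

[0] 0x13->0x05 len=6 : 4c c7 ea d4 23 5c
[1] 0x06->0x12 len=3 : c7 ea d4
[2] 0x12->0x02 len=7 : c7 ea d4 ea d4 23 5c
query mem[0x09]=0x23, mem[0x01]=0xfe, mem[0x04]=0xd4, mem[0x14]=0xd4

MEM[0x09,0x01,0x04,0x14] = 23 fe d4 d4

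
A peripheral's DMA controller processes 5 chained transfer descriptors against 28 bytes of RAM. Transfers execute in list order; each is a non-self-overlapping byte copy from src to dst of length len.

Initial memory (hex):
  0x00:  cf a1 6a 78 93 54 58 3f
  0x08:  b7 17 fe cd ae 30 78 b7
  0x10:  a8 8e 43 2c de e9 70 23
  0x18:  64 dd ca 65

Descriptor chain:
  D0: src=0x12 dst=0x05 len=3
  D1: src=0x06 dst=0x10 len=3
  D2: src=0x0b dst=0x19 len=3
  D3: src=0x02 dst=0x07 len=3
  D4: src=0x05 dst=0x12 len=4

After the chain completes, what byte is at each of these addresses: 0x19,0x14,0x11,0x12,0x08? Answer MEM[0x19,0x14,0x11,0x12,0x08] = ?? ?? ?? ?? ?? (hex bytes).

D0: mem[0x05..0x07] <- [43 2c de]
D1: mem[0x10..0x12] <- [2c de b7]
D2: mem[0x19..0x1b] <- [cd ae 30]
D3: mem[0x07..0x09] <- [6a 78 93]
D4: mem[0x12..0x15] <- [43 2c 6a 78]
query mem[0x19]=0xcd, mem[0x14]=0x6a, mem[0x11]=0xde, mem[0x12]=0x43, mem[0x08]=0x78

MEM[0x19,0x14,0x11,0x12,0x08] = cd 6a de 43 78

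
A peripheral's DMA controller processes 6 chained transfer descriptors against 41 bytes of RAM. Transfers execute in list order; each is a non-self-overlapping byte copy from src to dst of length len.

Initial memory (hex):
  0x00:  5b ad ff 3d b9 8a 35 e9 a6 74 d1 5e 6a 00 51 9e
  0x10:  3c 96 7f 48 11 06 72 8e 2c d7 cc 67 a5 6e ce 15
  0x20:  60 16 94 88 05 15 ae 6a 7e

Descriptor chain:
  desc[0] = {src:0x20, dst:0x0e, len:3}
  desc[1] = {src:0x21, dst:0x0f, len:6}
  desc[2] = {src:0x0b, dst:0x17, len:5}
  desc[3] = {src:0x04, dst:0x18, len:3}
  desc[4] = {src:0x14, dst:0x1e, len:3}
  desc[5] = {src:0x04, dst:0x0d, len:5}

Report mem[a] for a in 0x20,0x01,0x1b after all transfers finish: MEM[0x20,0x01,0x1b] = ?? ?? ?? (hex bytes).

MEM[0x20,0x01,0x1b] = 72 ad 16

D0: mem[0x0e..0x10] <- [60 16 94]
D1: mem[0x0f..0x14] <- [16 94 88 05 15 ae]
D2: mem[0x17..0x1b] <- [5e 6a 00 60 16]
D3: mem[0x18..0x1a] <- [b9 8a 35]
D4: mem[0x1e..0x20] <- [ae 06 72]
D5: mem[0x0d..0x11] <- [b9 8a 35 e9 a6]
query mem[0x20]=0x72, mem[0x01]=0xad, mem[0x1b]=0x16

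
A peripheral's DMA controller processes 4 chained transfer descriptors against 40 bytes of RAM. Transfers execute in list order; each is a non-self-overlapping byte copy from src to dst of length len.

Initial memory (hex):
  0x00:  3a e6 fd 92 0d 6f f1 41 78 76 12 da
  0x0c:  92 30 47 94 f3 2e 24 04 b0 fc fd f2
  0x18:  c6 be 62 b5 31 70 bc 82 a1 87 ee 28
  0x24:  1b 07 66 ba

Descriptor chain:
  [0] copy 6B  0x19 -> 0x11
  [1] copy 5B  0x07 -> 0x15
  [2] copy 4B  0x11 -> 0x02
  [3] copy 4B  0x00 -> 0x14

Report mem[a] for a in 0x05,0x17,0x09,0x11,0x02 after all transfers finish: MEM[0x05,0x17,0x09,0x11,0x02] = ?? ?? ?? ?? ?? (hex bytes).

MEM[0x05,0x17,0x09,0x11,0x02] = 31 62 76 be be

[0] 0x19->0x11 len=6 : be 62 b5 31 70 bc
[1] 0x07->0x15 len=5 : 41 78 76 12 da
[2] 0x11->0x02 len=4 : be 62 b5 31
[3] 0x00->0x14 len=4 : 3a e6 be 62
query mem[0x05]=0x31, mem[0x17]=0x62, mem[0x09]=0x76, mem[0x11]=0xbe, mem[0x02]=0xbe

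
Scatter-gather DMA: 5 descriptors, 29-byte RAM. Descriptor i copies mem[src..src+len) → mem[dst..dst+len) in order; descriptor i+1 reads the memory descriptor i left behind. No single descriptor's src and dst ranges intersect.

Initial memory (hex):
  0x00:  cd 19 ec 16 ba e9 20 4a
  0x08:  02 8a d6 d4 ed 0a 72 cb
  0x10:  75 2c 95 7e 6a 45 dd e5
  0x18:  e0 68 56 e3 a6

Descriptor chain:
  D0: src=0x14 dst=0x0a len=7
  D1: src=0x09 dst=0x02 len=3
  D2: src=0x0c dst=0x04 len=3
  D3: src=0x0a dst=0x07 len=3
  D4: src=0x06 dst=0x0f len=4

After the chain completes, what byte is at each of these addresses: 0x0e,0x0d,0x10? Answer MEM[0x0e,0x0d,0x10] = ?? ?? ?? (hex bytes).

#0 dst[0x0a+7] := {0x6a,0x45,0xdd,0xe5,0xe0,0x68,0x56}
#1 dst[0x02+3] := {0x8a,0x6a,0x45}
#2 dst[0x04+3] := {0xdd,0xe5,0xe0}
#3 dst[0x07+3] := {0x6a,0x45,0xdd}
#4 dst[0x0f+4] := {0xe0,0x6a,0x45,0xdd}
query mem[0x0e]=0xe0, mem[0x0d]=0xe5, mem[0x10]=0x6a

MEM[0x0e,0x0d,0x10] = e0 e5 6a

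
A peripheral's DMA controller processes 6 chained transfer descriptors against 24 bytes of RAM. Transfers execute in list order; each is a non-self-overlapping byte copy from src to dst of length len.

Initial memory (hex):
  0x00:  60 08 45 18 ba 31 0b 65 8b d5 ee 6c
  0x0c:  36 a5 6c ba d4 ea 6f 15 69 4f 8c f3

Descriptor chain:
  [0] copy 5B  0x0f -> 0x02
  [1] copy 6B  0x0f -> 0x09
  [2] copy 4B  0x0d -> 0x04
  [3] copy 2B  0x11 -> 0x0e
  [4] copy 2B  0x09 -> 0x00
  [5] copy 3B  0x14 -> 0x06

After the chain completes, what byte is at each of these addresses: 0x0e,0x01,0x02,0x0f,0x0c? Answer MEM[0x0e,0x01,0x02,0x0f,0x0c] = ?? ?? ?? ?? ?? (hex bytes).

MEM[0x0e,0x01,0x02,0x0f,0x0c] = ea d4 ba 6f 6f

#0 dst[0x02+5] := {0xba,0xd4,0xea,0x6f,0x15}
#1 dst[0x09+6] := {0xba,0xd4,0xea,0x6f,0x15,0x69}
#2 dst[0x04+4] := {0x15,0x69,0xba,0xd4}
#3 dst[0x0e+2] := {0xea,0x6f}
#4 dst[0x00+2] := {0xba,0xd4}
#5 dst[0x06+3] := {0x69,0x4f,0x8c}
query mem[0x0e]=0xea, mem[0x01]=0xd4, mem[0x02]=0xba, mem[0x0f]=0x6f, mem[0x0c]=0x6f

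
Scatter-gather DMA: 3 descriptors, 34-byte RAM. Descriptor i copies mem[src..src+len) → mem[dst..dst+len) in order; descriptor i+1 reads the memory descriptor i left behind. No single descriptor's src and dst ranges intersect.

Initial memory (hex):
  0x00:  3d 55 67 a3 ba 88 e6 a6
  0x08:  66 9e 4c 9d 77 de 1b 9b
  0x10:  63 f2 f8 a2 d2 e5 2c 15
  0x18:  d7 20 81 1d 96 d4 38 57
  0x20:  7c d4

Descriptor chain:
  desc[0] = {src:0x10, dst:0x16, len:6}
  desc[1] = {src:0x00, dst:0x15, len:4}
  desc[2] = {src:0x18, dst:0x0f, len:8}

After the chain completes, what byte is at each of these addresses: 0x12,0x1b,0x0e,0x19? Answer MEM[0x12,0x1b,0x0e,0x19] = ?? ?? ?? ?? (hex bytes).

MEM[0x12,0x1b,0x0e,0x19] = e5 e5 1b a2

#0 dst[0x16+6] := {0x63,0xf2,0xf8,0xa2,0xd2,0xe5}
#1 dst[0x15+4] := {0x3d,0x55,0x67,0xa3}
#2 dst[0x0f+8] := {0xa3,0xa2,0xd2,0xe5,0x96,0xd4,0x38,0x57}
query mem[0x12]=0xe5, mem[0x1b]=0xe5, mem[0x0e]=0x1b, mem[0x19]=0xa2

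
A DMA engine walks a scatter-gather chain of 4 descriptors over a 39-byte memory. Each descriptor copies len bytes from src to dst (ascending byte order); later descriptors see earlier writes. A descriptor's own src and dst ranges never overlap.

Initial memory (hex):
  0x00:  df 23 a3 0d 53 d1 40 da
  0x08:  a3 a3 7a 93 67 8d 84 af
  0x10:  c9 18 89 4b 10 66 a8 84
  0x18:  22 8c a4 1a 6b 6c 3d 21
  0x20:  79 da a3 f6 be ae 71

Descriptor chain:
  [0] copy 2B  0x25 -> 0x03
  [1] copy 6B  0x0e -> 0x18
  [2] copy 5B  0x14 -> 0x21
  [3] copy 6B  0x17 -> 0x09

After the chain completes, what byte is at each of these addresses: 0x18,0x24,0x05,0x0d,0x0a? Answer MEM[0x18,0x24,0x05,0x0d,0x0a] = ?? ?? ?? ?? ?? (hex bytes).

  after D0: wrote 2B at 0x03 = ae71
  after D1: wrote 6B at 0x18 = 84afc918894b
  after D2: wrote 5B at 0x21 = 1066a88484
  after D3: wrote 6B at 0x09 = 8484afc91889
query mem[0x18]=0x84, mem[0x24]=0x84, mem[0x05]=0xd1, mem[0x0d]=0x18, mem[0x0a]=0x84

MEM[0x18,0x24,0x05,0x0d,0x0a] = 84 84 d1 18 84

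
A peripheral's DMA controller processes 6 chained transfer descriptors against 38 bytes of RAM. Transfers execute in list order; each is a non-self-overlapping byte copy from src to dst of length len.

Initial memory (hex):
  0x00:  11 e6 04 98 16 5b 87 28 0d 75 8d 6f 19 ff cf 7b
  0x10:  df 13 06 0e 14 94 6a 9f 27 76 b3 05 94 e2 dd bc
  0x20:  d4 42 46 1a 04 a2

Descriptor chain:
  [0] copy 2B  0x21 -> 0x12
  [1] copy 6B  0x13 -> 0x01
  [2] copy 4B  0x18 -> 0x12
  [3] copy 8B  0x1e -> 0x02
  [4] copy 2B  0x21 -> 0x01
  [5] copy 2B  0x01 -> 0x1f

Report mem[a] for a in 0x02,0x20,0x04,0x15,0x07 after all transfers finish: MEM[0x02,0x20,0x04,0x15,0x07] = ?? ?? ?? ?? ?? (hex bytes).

MEM[0x02,0x20,0x04,0x15,0x07] = 46 46 d4 05 1a

[0] 0x21->0x12 len=2 : 42 46
[1] 0x13->0x01 len=6 : 46 14 94 6a 9f 27
[2] 0x18->0x12 len=4 : 27 76 b3 05
[3] 0x1e->0x02 len=8 : dd bc d4 42 46 1a 04 a2
[4] 0x21->0x01 len=2 : 42 46
[5] 0x01->0x1f len=2 : 42 46
query mem[0x02]=0x46, mem[0x20]=0x46, mem[0x04]=0xd4, mem[0x15]=0x05, mem[0x07]=0x1a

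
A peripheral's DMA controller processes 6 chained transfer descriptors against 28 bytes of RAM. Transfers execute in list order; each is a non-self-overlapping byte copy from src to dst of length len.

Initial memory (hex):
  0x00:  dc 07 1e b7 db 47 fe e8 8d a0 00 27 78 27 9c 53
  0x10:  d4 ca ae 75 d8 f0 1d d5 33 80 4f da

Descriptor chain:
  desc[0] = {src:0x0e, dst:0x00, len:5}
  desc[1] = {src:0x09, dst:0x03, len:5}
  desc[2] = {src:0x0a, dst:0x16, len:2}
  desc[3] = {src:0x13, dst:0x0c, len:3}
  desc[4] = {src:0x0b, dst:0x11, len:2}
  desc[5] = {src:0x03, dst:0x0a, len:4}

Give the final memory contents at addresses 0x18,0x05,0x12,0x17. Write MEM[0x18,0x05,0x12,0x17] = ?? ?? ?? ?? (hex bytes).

MEM[0x18,0x05,0x12,0x17] = 33 27 75 27

  after D0: wrote 5B at 0x00 = 9c53d4caae
  after D1: wrote 5B at 0x03 = a000277827
  after D2: wrote 2B at 0x16 = 0027
  after D3: wrote 3B at 0x0c = 75d8f0
  after D4: wrote 2B at 0x11 = 2775
  after D5: wrote 4B at 0x0a = a0002778
query mem[0x18]=0x33, mem[0x05]=0x27, mem[0x12]=0x75, mem[0x17]=0x27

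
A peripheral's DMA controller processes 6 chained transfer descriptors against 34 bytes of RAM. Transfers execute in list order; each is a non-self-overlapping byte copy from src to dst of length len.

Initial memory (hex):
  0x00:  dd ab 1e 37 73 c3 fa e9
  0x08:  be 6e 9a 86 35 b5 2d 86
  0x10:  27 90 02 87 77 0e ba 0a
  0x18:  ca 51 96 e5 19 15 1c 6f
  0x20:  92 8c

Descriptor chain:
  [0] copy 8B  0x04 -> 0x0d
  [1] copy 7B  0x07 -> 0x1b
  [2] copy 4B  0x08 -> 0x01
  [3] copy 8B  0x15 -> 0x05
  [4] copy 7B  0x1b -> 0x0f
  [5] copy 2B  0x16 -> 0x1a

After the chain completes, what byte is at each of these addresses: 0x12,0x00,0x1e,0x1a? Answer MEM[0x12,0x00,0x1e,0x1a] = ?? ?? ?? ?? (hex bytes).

MEM[0x12,0x00,0x1e,0x1a] = 9a dd 9a ba

[0] 0x04->0x0d len=8 : 73 c3 fa e9 be 6e 9a 86
[1] 0x07->0x1b len=7 : e9 be 6e 9a 86 35 73
[2] 0x08->0x01 len=4 : be 6e 9a 86
[3] 0x15->0x05 len=8 : 0e ba 0a ca 51 96 e9 be
[4] 0x1b->0x0f len=7 : e9 be 6e 9a 86 35 73
[5] 0x16->0x1a len=2 : ba 0a
query mem[0x12]=0x9a, mem[0x00]=0xdd, mem[0x1e]=0x9a, mem[0x1a]=0xba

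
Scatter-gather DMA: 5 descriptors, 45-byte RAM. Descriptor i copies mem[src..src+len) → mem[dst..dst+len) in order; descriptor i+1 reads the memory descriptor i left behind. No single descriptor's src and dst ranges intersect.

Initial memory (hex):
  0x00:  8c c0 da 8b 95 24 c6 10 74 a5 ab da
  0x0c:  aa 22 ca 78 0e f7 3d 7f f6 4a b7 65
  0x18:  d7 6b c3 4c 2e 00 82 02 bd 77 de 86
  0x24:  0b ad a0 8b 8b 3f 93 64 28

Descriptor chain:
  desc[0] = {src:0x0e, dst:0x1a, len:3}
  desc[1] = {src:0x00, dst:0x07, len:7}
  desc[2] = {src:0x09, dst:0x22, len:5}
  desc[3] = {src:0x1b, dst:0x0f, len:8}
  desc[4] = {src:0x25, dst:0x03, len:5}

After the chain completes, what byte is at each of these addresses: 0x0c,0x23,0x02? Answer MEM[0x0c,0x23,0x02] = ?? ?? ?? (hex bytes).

MEM[0x0c,0x23,0x02] = 24 8b da

D0: mem[0x1a..0x1c] <- [ca 78 0e]
D1: mem[0x07..0x0d] <- [8c c0 da 8b 95 24 c6]
D2: mem[0x22..0x26] <- [da 8b 95 24 c6]
D3: mem[0x0f..0x16] <- [78 0e 00 82 02 bd 77 da]
D4: mem[0x03..0x07] <- [24 c6 8b 8b 3f]
query mem[0x0c]=0x24, mem[0x23]=0x8b, mem[0x02]=0xda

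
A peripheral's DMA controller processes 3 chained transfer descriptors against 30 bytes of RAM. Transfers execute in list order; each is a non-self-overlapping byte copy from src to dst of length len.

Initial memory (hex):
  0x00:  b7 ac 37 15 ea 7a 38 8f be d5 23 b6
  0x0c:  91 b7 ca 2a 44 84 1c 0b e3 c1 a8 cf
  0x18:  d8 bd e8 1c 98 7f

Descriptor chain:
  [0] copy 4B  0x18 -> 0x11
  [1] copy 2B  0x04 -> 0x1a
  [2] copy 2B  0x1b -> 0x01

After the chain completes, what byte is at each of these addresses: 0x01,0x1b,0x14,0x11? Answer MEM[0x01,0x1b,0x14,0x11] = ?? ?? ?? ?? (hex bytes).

MEM[0x01,0x1b,0x14,0x11] = 7a 7a 1c d8

  after D0: wrote 4B at 0x11 = d8bde81c
  after D1: wrote 2B at 0x1a = ea7a
  after D2: wrote 2B at 0x01 = 7a98
query mem[0x01]=0x7a, mem[0x1b]=0x7a, mem[0x14]=0x1c, mem[0x11]=0xd8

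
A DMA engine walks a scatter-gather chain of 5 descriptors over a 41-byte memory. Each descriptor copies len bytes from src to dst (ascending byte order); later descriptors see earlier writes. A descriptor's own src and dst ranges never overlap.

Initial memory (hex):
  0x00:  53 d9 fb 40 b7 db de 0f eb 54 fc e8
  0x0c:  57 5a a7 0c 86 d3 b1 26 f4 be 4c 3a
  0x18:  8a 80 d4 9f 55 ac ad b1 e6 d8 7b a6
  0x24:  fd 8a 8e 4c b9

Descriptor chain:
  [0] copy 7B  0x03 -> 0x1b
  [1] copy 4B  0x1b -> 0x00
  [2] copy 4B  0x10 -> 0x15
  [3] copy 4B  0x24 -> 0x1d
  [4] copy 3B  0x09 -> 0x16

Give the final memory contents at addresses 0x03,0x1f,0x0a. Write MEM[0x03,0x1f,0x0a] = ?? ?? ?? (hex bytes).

[0] 0x03->0x1b len=7 : 40 b7 db de 0f eb 54
[1] 0x1b->0x00 len=4 : 40 b7 db de
[2] 0x10->0x15 len=4 : 86 d3 b1 26
[3] 0x24->0x1d len=4 : fd 8a 8e 4c
[4] 0x09->0x16 len=3 : 54 fc e8
query mem[0x03]=0xde, mem[0x1f]=0x8e, mem[0x0a]=0xfc

MEM[0x03,0x1f,0x0a] = de 8e fc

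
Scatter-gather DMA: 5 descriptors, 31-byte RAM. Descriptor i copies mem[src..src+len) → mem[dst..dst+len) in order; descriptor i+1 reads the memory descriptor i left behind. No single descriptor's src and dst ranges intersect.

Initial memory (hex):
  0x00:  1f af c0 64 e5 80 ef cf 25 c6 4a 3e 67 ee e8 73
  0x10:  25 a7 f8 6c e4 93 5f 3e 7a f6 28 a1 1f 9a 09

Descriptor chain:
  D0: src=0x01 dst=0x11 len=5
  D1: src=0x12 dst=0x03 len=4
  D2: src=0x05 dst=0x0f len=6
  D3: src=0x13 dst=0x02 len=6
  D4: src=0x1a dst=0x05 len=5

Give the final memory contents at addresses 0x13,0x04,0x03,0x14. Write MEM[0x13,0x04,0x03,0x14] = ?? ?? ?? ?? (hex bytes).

MEM[0x13,0x04,0x03,0x14] = c6 80 4a 4a

D0: mem[0x11..0x15] <- [af c0 64 e5 80]
D1: mem[0x03..0x06] <- [c0 64 e5 80]
D2: mem[0x0f..0x14] <- [e5 80 cf 25 c6 4a]
D3: mem[0x02..0x07] <- [c6 4a 80 5f 3e 7a]
D4: mem[0x05..0x09] <- [28 a1 1f 9a 09]
query mem[0x13]=0xc6, mem[0x04]=0x80, mem[0x03]=0x4a, mem[0x14]=0x4a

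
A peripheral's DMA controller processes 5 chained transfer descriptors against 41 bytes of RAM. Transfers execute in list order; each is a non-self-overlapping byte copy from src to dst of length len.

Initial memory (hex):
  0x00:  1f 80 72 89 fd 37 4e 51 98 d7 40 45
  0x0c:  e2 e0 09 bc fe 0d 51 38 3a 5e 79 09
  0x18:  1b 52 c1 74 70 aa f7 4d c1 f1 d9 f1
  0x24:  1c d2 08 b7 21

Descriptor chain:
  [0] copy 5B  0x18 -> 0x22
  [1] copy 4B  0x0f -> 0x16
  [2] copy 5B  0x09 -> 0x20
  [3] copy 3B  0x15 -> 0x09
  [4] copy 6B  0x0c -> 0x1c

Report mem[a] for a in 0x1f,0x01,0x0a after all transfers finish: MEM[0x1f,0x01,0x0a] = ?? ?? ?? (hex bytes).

MEM[0x1f,0x01,0x0a] = bc 80 bc

[0] 0x18->0x22 len=5 : 1b 52 c1 74 70
[1] 0x0f->0x16 len=4 : bc fe 0d 51
[2] 0x09->0x20 len=5 : d7 40 45 e2 e0
[3] 0x15->0x09 len=3 : 5e bc fe
[4] 0x0c->0x1c len=6 : e2 e0 09 bc fe 0d
query mem[0x1f]=0xbc, mem[0x01]=0x80, mem[0x0a]=0xbc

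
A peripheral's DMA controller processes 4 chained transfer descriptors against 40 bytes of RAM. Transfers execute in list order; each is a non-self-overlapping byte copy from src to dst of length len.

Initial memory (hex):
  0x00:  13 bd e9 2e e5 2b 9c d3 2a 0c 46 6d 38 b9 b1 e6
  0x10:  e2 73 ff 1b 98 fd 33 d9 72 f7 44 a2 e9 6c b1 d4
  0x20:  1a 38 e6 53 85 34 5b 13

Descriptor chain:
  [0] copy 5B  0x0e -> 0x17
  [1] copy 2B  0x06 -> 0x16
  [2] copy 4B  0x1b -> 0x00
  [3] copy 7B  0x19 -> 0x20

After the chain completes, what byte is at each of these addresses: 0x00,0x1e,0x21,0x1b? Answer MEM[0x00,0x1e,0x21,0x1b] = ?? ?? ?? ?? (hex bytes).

MEM[0x00,0x1e,0x21,0x1b] = ff b1 73 ff

#0 dst[0x17+5] := {0xb1,0xe6,0xe2,0x73,0xff}
#1 dst[0x16+2] := {0x9c,0xd3}
#2 dst[0x00+4] := {0xff,0xe9,0x6c,0xb1}
#3 dst[0x20+7] := {0xe2,0x73,0xff,0xe9,0x6c,0xb1,0xd4}
query mem[0x00]=0xff, mem[0x1e]=0xb1, mem[0x21]=0x73, mem[0x1b]=0xff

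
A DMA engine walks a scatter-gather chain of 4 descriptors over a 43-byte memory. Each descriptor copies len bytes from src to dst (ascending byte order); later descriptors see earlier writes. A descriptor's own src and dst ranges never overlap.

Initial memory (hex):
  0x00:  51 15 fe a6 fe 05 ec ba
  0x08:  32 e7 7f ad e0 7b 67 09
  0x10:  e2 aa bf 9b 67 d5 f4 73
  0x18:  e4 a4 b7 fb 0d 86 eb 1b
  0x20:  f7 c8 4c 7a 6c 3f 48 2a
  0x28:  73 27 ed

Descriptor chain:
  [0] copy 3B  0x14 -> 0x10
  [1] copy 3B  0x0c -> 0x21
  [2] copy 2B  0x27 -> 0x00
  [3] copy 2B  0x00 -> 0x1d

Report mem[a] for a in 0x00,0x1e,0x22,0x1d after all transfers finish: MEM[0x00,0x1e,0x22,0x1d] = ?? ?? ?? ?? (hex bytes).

MEM[0x00,0x1e,0x22,0x1d] = 2a 73 7b 2a

  after D0: wrote 3B at 0x10 = 67d5f4
  after D1: wrote 3B at 0x21 = e07b67
  after D2: wrote 2B at 0x00 = 2a73
  after D3: wrote 2B at 0x1d = 2a73
query mem[0x00]=0x2a, mem[0x1e]=0x73, mem[0x22]=0x7b, mem[0x1d]=0x2a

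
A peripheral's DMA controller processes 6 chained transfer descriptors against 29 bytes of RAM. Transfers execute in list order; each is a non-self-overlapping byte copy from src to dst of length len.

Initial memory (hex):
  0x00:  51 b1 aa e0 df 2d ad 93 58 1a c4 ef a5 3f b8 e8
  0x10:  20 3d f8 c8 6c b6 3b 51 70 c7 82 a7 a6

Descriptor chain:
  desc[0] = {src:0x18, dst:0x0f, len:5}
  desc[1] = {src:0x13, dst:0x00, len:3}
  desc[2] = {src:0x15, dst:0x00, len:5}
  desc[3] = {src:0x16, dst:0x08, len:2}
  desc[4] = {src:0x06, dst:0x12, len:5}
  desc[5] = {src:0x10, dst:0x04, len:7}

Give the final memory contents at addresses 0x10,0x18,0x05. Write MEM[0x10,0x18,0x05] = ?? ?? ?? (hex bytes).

#0 dst[0x0f+5] := {0x70,0xc7,0x82,0xa7,0xa6}
#1 dst[0x00+3] := {0xa6,0x6c,0xb6}
#2 dst[0x00+5] := {0xb6,0x3b,0x51,0x70,0xc7}
#3 dst[0x08+2] := {0x3b,0x51}
#4 dst[0x12+5] := {0xad,0x93,0x3b,0x51,0xc4}
#5 dst[0x04+7] := {0xc7,0x82,0xad,0x93,0x3b,0x51,0xc4}
query mem[0x10]=0xc7, mem[0x18]=0x70, mem[0x05]=0x82

MEM[0x10,0x18,0x05] = c7 70 82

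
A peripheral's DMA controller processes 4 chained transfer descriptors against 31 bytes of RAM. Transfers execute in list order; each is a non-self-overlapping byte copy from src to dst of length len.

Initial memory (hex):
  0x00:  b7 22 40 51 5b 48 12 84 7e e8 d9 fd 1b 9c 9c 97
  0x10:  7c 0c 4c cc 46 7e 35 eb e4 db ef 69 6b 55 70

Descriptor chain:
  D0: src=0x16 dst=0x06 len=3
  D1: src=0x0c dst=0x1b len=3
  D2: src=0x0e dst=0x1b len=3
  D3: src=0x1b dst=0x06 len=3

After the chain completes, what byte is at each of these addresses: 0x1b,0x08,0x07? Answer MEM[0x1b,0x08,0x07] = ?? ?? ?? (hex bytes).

MEM[0x1b,0x08,0x07] = 9c 7c 97

  after D0: wrote 3B at 0x06 = 35ebe4
  after D1: wrote 3B at 0x1b = 1b9c9c
  after D2: wrote 3B at 0x1b = 9c977c
  after D3: wrote 3B at 0x06 = 9c977c
query mem[0x1b]=0x9c, mem[0x08]=0x7c, mem[0x07]=0x97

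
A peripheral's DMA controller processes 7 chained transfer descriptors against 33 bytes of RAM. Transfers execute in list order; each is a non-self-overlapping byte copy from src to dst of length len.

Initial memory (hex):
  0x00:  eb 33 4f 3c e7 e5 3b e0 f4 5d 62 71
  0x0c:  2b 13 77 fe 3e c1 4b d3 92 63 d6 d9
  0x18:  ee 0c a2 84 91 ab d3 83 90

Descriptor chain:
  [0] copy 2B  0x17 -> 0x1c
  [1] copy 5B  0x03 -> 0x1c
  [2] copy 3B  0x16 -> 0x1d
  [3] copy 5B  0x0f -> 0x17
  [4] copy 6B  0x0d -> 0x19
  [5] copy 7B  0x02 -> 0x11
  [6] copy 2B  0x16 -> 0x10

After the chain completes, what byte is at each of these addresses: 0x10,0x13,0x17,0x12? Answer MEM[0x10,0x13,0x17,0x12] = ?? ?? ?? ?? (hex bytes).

  after D0: wrote 2B at 0x1c = d9ee
  after D1: wrote 5B at 0x1c = 3ce7e53be0
  after D2: wrote 3B at 0x1d = d6d9ee
  after D3: wrote 5B at 0x17 = fe3ec14bd3
  after D4: wrote 6B at 0x19 = 1377fe3ec14b
  after D5: wrote 7B at 0x11 = 4f3ce7e53be0f4
  after D6: wrote 2B at 0x10 = e0f4
query mem[0x10]=0xe0, mem[0x13]=0xe7, mem[0x17]=0xf4, mem[0x12]=0x3c

MEM[0x10,0x13,0x17,0x12] = e0 e7 f4 3c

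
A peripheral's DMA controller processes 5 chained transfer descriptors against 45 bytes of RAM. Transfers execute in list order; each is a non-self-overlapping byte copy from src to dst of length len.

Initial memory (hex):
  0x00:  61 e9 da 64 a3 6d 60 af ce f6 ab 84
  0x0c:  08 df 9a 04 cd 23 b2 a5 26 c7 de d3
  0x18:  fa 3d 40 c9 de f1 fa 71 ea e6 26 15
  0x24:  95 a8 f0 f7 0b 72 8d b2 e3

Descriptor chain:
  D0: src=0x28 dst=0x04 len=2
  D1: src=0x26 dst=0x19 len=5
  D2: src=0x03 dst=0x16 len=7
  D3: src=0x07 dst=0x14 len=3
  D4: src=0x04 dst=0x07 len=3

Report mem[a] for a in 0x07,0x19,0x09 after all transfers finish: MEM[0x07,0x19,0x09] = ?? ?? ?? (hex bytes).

MEM[0x07,0x19,0x09] = 0b 60 60

D0: mem[0x04..0x05] <- [0b 72]
D1: mem[0x19..0x1d] <- [f0 f7 0b 72 8d]
D2: mem[0x16..0x1c] <- [64 0b 72 60 af ce f6]
D3: mem[0x14..0x16] <- [af ce f6]
D4: mem[0x07..0x09] <- [0b 72 60]
query mem[0x07]=0x0b, mem[0x19]=0x60, mem[0x09]=0x60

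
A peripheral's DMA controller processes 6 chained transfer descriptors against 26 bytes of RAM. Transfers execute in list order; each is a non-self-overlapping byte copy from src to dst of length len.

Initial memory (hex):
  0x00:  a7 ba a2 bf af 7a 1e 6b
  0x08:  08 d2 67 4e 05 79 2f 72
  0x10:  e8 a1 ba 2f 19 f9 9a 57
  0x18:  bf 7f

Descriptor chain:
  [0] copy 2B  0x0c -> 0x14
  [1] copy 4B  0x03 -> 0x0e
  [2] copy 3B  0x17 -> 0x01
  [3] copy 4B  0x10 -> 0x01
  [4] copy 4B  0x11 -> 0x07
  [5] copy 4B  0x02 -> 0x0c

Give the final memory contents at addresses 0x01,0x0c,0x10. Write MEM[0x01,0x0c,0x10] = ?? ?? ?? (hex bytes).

MEM[0x01,0x0c,0x10] = 7a 1e 7a

D0: mem[0x14..0x15] <- [05 79]
D1: mem[0x0e..0x11] <- [bf af 7a 1e]
D2: mem[0x01..0x03] <- [57 bf 7f]
D3: mem[0x01..0x04] <- [7a 1e ba 2f]
D4: mem[0x07..0x0a] <- [1e ba 2f 05]
D5: mem[0x0c..0x0f] <- [1e ba 2f 7a]
query mem[0x01]=0x7a, mem[0x0c]=0x1e, mem[0x10]=0x7a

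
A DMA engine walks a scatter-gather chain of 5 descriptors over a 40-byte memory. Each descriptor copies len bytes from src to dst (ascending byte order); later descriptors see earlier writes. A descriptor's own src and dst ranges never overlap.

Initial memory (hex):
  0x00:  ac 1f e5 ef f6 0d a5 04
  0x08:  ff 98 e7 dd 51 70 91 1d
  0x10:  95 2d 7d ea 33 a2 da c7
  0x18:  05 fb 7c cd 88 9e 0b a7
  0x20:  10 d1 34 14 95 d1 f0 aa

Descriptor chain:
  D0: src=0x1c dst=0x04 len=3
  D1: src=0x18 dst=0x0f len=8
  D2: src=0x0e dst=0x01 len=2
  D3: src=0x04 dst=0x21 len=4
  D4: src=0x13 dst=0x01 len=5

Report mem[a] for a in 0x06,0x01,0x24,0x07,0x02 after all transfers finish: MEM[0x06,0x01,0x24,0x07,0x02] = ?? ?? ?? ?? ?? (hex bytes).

MEM[0x06,0x01,0x24,0x07,0x02] = 0b 88 04 04 9e

#0 dst[0x04+3] := {0x88,0x9e,0x0b}
#1 dst[0x0f+8] := {0x05,0xfb,0x7c,0xcd,0x88,0x9e,0x0b,0xa7}
#2 dst[0x01+2] := {0x91,0x05}
#3 dst[0x21+4] := {0x88,0x9e,0x0b,0x04}
#4 dst[0x01+5] := {0x88,0x9e,0x0b,0xa7,0xc7}
query mem[0x06]=0x0b, mem[0x01]=0x88, mem[0x24]=0x04, mem[0x07]=0x04, mem[0x02]=0x9e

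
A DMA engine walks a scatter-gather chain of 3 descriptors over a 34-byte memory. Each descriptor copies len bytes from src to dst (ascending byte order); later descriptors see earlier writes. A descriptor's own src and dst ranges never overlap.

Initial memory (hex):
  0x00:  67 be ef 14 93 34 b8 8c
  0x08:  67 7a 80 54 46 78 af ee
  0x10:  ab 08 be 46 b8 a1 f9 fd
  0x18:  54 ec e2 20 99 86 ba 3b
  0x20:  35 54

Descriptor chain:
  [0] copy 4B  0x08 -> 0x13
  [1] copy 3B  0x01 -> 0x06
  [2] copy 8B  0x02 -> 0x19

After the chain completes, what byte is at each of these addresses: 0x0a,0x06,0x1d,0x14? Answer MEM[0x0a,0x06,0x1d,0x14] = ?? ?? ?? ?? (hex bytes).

MEM[0x0a,0x06,0x1d,0x14] = 80 be be 7a

D0: mem[0x13..0x16] <- [67 7a 80 54]
D1: mem[0x06..0x08] <- [be ef 14]
D2: mem[0x19..0x20] <- [ef 14 93 34 be ef 14 7a]
query mem[0x0a]=0x80, mem[0x06]=0xbe, mem[0x1d]=0xbe, mem[0x14]=0x7a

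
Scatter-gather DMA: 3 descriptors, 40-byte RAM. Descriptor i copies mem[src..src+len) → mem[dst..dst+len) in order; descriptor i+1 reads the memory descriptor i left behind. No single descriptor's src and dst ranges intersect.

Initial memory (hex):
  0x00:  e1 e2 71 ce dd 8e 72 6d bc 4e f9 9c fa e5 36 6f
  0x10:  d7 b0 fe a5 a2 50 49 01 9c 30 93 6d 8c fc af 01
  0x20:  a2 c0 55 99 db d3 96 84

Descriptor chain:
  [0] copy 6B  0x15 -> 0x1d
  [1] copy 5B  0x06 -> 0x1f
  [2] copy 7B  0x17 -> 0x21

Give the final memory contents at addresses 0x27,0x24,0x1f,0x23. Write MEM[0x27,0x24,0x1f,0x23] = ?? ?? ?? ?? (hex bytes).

  after D0: wrote 6B at 0x1d = 5049019c3093
  after D1: wrote 5B at 0x1f = 726dbc4ef9
  after D2: wrote 7B at 0x21 = 019c30936d8c50
query mem[0x27]=0x50, mem[0x24]=0x93, mem[0x1f]=0x72, mem[0x23]=0x30

MEM[0x27,0x24,0x1f,0x23] = 50 93 72 30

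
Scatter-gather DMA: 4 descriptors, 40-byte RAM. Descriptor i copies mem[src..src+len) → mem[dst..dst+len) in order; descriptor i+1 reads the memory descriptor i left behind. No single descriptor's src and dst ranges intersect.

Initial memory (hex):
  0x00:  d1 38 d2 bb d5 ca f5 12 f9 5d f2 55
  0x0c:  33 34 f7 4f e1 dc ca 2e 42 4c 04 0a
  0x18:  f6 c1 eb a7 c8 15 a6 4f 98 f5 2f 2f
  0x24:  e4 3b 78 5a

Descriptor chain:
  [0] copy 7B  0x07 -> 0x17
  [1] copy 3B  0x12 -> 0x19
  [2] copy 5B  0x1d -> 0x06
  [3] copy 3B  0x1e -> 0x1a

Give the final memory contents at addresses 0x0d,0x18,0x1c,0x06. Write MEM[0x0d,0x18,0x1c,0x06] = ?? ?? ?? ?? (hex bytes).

  after D0: wrote 7B at 0x17 = 12f95df2553334
  after D1: wrote 3B at 0x19 = ca2e42
  after D2: wrote 5B at 0x06 = 34a64f98f5
  after D3: wrote 3B at 0x1a = a64f98
query mem[0x0d]=0x34, mem[0x18]=0xf9, mem[0x1c]=0x98, mem[0x06]=0x34

MEM[0x0d,0x18,0x1c,0x06] = 34 f9 98 34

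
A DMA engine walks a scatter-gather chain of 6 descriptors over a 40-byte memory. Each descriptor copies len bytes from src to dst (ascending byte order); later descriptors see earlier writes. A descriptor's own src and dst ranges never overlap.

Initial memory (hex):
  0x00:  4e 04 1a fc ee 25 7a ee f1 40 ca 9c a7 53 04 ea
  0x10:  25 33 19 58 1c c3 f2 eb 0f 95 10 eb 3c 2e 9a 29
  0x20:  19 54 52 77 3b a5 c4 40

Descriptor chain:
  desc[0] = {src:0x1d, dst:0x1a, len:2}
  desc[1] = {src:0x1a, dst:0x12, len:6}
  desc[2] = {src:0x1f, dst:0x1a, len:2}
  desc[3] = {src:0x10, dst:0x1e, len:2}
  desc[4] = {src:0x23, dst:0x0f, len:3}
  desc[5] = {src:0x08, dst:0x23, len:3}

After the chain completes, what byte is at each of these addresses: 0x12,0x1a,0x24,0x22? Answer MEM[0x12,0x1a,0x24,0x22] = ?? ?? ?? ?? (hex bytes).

MEM[0x12,0x1a,0x24,0x22] = 2e 29 40 52

#0 dst[0x1a+2] := {0x2e,0x9a}
#1 dst[0x12+6] := {0x2e,0x9a,0x3c,0x2e,0x9a,0x29}
#2 dst[0x1a+2] := {0x29,0x19}
#3 dst[0x1e+2] := {0x25,0x33}
#4 dst[0x0f+3] := {0x77,0x3b,0xa5}
#5 dst[0x23+3] := {0xf1,0x40,0xca}
query mem[0x12]=0x2e, mem[0x1a]=0x29, mem[0x24]=0x40, mem[0x22]=0x52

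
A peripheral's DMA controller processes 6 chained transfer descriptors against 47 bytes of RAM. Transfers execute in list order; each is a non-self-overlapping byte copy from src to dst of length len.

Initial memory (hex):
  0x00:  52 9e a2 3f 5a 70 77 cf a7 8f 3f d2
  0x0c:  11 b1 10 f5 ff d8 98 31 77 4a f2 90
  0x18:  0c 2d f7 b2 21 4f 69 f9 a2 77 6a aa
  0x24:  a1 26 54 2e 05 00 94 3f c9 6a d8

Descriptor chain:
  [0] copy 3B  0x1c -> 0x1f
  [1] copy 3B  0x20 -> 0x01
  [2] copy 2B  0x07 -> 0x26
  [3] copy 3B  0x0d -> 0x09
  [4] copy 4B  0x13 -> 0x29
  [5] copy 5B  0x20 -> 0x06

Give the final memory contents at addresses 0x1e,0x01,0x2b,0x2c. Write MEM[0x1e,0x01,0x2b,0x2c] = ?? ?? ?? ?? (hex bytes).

D0: mem[0x1f..0x21] <- [21 4f 69]
D1: mem[0x01..0x03] <- [4f 69 6a]
D2: mem[0x26..0x27] <- [cf a7]
D3: mem[0x09..0x0b] <- [b1 10 f5]
D4: mem[0x29..0x2c] <- [31 77 4a f2]
D5: mem[0x06..0x0a] <- [4f 69 6a aa a1]
query mem[0x1e]=0x69, mem[0x01]=0x4f, mem[0x2b]=0x4a, mem[0x2c]=0xf2

MEM[0x1e,0x01,0x2b,0x2c] = 69 4f 4a f2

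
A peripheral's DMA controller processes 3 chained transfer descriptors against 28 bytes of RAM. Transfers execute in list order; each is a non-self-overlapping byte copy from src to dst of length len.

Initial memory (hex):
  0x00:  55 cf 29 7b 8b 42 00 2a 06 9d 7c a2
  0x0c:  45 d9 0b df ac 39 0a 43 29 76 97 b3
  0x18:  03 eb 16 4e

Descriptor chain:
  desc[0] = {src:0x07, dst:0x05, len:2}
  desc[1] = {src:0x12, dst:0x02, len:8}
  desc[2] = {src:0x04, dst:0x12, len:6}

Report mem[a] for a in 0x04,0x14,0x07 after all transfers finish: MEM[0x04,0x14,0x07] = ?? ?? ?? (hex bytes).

#0 dst[0x05+2] := {0x2a,0x06}
#1 dst[0x02+8] := {0x0a,0x43,0x29,0x76,0x97,0xb3,0x03,0xeb}
#2 dst[0x12+6] := {0x29,0x76,0x97,0xb3,0x03,0xeb}
query mem[0x04]=0x29, mem[0x14]=0x97, mem[0x07]=0xb3

MEM[0x04,0x14,0x07] = 29 97 b3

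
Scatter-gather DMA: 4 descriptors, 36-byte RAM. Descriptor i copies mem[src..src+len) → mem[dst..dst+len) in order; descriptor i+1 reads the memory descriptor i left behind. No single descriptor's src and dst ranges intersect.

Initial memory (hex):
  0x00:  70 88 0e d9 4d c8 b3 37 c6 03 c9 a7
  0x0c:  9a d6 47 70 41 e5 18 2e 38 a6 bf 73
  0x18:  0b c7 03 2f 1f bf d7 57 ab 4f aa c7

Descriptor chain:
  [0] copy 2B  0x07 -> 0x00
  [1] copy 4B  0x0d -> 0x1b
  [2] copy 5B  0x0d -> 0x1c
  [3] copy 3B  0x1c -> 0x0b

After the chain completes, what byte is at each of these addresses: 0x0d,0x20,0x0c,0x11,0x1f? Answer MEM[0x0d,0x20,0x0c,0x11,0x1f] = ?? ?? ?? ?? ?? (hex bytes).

MEM[0x0d,0x20,0x0c,0x11,0x1f] = 70 e5 47 e5 41

D0: mem[0x00..0x01] <- [37 c6]
D1: mem[0x1b..0x1e] <- [d6 47 70 41]
D2: mem[0x1c..0x20] <- [d6 47 70 41 e5]
D3: mem[0x0b..0x0d] <- [d6 47 70]
query mem[0x0d]=0x70, mem[0x20]=0xe5, mem[0x0c]=0x47, mem[0x11]=0xe5, mem[0x1f]=0x41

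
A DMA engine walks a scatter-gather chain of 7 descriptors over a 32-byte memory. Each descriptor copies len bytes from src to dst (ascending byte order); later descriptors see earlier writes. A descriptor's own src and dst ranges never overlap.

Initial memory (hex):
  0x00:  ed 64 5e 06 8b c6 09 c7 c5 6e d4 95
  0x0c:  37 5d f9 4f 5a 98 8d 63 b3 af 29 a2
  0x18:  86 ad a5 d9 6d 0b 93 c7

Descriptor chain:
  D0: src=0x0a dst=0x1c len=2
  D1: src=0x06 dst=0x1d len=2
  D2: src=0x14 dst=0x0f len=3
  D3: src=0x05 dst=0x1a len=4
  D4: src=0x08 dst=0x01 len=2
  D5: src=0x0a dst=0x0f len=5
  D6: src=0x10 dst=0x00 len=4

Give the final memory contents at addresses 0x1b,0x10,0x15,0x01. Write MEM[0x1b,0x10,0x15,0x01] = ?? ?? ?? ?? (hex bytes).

MEM[0x1b,0x10,0x15,0x01] = 09 95 af 37

#0 dst[0x1c+2] := {0xd4,0x95}
#1 dst[0x1d+2] := {0x09,0xc7}
#2 dst[0x0f+3] := {0xb3,0xaf,0x29}
#3 dst[0x1a+4] := {0xc6,0x09,0xc7,0xc5}
#4 dst[0x01+2] := {0xc5,0x6e}
#5 dst[0x0f+5] := {0xd4,0x95,0x37,0x5d,0xf9}
#6 dst[0x00+4] := {0x95,0x37,0x5d,0xf9}
query mem[0x1b]=0x09, mem[0x10]=0x95, mem[0x15]=0xaf, mem[0x01]=0x37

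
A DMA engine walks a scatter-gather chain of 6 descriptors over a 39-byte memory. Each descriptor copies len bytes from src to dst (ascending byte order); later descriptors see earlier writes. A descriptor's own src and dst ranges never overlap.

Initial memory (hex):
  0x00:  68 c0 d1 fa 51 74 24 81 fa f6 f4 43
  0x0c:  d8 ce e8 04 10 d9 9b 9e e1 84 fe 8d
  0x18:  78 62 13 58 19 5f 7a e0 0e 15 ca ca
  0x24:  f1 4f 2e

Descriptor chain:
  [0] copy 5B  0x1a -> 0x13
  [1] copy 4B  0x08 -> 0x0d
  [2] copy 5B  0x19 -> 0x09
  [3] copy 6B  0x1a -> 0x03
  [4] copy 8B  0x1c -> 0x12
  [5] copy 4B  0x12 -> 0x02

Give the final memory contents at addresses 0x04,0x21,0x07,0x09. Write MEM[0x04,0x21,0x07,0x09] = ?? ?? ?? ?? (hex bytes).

[0] 0x1a->0x13 len=5 : 13 58 19 5f 7a
[1] 0x08->0x0d len=4 : fa f6 f4 43
[2] 0x19->0x09 len=5 : 62 13 58 19 5f
[3] 0x1a->0x03 len=6 : 13 58 19 5f 7a e0
[4] 0x1c->0x12 len=8 : 19 5f 7a e0 0e 15 ca ca
[5] 0x12->0x02 len=4 : 19 5f 7a e0
query mem[0x04]=0x7a, mem[0x21]=0x15, mem[0x07]=0x7a, mem[0x09]=0x62

MEM[0x04,0x21,0x07,0x09] = 7a 15 7a 62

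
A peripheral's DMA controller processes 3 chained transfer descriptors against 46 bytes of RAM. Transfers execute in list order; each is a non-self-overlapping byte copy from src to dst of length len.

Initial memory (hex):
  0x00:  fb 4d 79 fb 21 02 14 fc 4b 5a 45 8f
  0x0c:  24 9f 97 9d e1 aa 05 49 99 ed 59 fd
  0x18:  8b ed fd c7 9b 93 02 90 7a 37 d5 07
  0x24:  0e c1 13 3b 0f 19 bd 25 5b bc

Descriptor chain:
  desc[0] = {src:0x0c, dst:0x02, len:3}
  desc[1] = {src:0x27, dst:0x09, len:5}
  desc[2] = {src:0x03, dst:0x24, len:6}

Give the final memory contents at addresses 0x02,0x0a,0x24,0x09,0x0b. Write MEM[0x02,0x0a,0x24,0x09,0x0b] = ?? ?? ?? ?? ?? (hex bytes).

D0: mem[0x02..0x04] <- [24 9f 97]
D1: mem[0x09..0x0d] <- [3b 0f 19 bd 25]
D2: mem[0x24..0x29] <- [9f 97 02 14 fc 4b]
query mem[0x02]=0x24, mem[0x0a]=0x0f, mem[0x24]=0x9f, mem[0x09]=0x3b, mem[0x0b]=0x19

MEM[0x02,0x0a,0x24,0x09,0x0b] = 24 0f 9f 3b 19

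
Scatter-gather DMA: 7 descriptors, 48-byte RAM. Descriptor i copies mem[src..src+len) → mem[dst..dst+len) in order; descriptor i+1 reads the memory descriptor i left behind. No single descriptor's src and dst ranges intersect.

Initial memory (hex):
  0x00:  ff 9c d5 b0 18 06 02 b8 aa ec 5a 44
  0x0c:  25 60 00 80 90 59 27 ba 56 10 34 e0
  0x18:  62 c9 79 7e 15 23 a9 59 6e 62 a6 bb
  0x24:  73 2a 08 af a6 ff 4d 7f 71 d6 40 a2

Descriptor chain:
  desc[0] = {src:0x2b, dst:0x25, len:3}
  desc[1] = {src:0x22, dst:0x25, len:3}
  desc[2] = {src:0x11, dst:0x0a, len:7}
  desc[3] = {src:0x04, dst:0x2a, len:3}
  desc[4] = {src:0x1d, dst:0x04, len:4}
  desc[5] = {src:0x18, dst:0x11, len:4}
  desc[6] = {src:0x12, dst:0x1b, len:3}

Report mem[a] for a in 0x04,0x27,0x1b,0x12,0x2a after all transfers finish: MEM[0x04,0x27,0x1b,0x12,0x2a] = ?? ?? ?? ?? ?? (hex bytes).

D0: mem[0x25..0x27] <- [7f 71 d6]
D1: mem[0x25..0x27] <- [a6 bb 73]
D2: mem[0x0a..0x10] <- [59 27 ba 56 10 34 e0]
D3: mem[0x2a..0x2c] <- [18 06 02]
D4: mem[0x04..0x07] <- [23 a9 59 6e]
D5: mem[0x11..0x14] <- [62 c9 79 7e]
D6: mem[0x1b..0x1d] <- [c9 79 7e]
query mem[0x04]=0x23, mem[0x27]=0x73, mem[0x1b]=0xc9, mem[0x12]=0xc9, mem[0x2a]=0x18

MEM[0x04,0x27,0x1b,0x12,0x2a] = 23 73 c9 c9 18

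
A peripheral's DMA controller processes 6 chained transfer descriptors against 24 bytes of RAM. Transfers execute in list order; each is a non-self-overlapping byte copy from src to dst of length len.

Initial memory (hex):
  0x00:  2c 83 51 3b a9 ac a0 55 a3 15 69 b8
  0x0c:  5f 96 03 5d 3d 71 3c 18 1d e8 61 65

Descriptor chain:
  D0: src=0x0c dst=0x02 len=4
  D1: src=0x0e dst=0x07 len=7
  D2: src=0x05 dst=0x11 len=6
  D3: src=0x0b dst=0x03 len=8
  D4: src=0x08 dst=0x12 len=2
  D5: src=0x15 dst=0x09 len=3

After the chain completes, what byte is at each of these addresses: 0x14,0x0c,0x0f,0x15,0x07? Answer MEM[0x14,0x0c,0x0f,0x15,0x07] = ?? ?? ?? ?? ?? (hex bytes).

MEM[0x14,0x0c,0x0f,0x15,0x07] = 5d 18 5d 3d 5d

#0 dst[0x02+4] := {0x5f,0x96,0x03,0x5d}
#1 dst[0x07+7] := {0x03,0x5d,0x3d,0x71,0x3c,0x18,0x1d}
#2 dst[0x11+6] := {0x5d,0xa0,0x03,0x5d,0x3d,0x71}
#3 dst[0x03+8] := {0x3c,0x18,0x1d,0x03,0x5d,0x3d,0x5d,0xa0}
#4 dst[0x12+2] := {0x3d,0x5d}
#5 dst[0x09+3] := {0x3d,0x71,0x65}
query mem[0x14]=0x5d, mem[0x0c]=0x18, mem[0x0f]=0x5d, mem[0x15]=0x3d, mem[0x07]=0x5d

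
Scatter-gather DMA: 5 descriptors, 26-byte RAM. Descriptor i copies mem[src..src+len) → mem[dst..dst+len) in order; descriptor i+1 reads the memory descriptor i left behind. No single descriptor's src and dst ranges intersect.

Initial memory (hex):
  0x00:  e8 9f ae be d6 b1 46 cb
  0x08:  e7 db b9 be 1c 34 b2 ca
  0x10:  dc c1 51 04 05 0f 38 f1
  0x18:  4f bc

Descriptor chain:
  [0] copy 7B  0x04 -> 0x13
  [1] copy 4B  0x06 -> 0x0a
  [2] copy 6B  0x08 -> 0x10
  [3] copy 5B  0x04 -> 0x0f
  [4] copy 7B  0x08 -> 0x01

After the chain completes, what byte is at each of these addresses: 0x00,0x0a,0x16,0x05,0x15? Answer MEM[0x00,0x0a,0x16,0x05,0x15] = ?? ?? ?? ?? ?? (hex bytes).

MEM[0x00,0x0a,0x16,0x05,0x15] = e8 46 cb e7 db

  after D0: wrote 7B at 0x13 = d6b146cbe7dbb9
  after D1: wrote 4B at 0x0a = 46cbe7db
  after D2: wrote 6B at 0x10 = e7db46cbe7db
  after D3: wrote 5B at 0x0f = d6b146cbe7
  after D4: wrote 7B at 0x01 = e7db46cbe7dbb2
query mem[0x00]=0xe8, mem[0x0a]=0x46, mem[0x16]=0xcb, mem[0x05]=0xe7, mem[0x15]=0xdb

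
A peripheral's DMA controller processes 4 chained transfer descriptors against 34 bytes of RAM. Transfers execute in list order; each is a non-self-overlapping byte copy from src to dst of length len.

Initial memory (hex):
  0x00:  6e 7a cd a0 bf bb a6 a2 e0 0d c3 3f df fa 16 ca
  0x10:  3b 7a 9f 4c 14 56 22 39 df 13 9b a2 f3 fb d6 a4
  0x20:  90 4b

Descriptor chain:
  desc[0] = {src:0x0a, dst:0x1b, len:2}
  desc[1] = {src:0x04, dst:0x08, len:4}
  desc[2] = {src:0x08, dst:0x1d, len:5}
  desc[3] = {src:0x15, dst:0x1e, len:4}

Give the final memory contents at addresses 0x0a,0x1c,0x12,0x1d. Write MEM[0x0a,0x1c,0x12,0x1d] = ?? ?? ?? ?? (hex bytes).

MEM[0x0a,0x1c,0x12,0x1d] = a6 3f 9f bf

D0: mem[0x1b..0x1c] <- [c3 3f]
D1: mem[0x08..0x0b] <- [bf bb a6 a2]
D2: mem[0x1d..0x21] <- [bf bb a6 a2 df]
D3: mem[0x1e..0x21] <- [56 22 39 df]
query mem[0x0a]=0xa6, mem[0x1c]=0x3f, mem[0x12]=0x9f, mem[0x1d]=0xbf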